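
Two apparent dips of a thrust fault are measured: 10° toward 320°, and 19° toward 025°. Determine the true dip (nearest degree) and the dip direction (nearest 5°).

Represent each trace as a vector plunging at its apparent dip toward its trend (east-north-up frame): v₁ = (-0.633, 0.754, -0.174), v₂ = (0.400, 0.857, -0.326).
n = v₁ × v₂ = (0.097, 0.275, 0.844) (taken with n_z > 0).
Dip δ = arctan(|n_h|/n_z) = arctan(0.292/0.844) = 19.1°.
Dip direction = azimuth of (n_x, n_y) = atan2(0.097, 0.275) = 19°.

true dip 19°, dip direction 020°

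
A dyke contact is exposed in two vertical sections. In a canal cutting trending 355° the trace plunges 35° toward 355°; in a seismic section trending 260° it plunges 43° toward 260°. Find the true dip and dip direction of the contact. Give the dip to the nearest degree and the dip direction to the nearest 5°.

true dip 51°, dip direction 300°

Each apparent-dip line lies in the plane. As unit vectors (x east, y north, z up), v₁ plunges 35°→355° and v₂ plunges 43°→260°.
The plane normal is n = v₁ × v₂ ∝ (-0.629, 0.364, 0.597).
Dip δ = arctan(|n_h|/n_z) = arctan(0.727/0.597) = 50.6°.
Dip direction = azimuth of (n_x, n_y) = atan2(-0.629, 0.364) = 300°.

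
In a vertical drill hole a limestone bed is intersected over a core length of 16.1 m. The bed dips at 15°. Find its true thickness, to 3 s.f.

True thickness t = h · cos(dip) = 16.1 × cos 15°
t = 16.1 × 0.9659 = 15.551 m

15.6 m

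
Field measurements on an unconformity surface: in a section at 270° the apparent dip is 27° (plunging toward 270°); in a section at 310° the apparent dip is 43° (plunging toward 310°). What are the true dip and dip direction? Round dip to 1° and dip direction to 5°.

true dip 45°, dip direction 330°

Represent each trace as a vector plunging at its apparent dip toward its trend (east-north-up frame): v₁ = (-0.891, -0.000, -0.454), v₂ = (-0.560, 0.470, -0.682).
The plane normal is n = v₁ × v₂ ∝ (-0.213, 0.353, 0.419).
Dip δ = arctan(|n_h|/n_z) = arctan(0.413/0.419) = 44.6°.
Dip direction = azimuth of (n_x, n_y) = atan2(-0.213, 0.353) = 329°.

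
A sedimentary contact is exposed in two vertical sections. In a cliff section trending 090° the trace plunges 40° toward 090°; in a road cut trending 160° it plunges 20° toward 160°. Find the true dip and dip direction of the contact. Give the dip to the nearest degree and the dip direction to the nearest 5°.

Represent each trace as a vector plunging at its apparent dip toward its trend (east-north-up frame): v₁ = (0.766, 0.000, -0.643), v₂ = (0.321, -0.883, -0.342).
Cross product v₁ × v₂ gives the pole to the plane: n ∝ (0.568, -0.055, 0.676).
True dip = arccos(n_z / |n|) = arccos(0.7645) = 40.1°.
The horizontal component of n points toward azimuth atan2(n_x, n_y) = 96°, the dip direction.

true dip 40°, dip direction 095°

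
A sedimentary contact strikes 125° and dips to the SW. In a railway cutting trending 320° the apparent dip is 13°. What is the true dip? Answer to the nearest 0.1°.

The section is 15° from the strike.
tan(true dip) = tan 13° / sin 15° = 0.8920
δ = arctan(0.8920) = 41.73°

41.7°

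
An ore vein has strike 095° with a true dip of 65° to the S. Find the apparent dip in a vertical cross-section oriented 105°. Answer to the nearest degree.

20°

The section lies 10° from the strike.
tan(apparent dip) = tan 65° · sin 10° = 0.3724
apparent dip = arctan 0.3724 = 20.42°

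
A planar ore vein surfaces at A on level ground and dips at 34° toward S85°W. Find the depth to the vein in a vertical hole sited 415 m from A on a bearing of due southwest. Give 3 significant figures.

214 m

The hole lies 40° from the dip direction, so the down-dip offset is 415 × cos 40° = 317.91 m.
Depth = down-dip offset × tan(dip) = 317.91 × tan 34° = 317.91 × 0.6745
Depth = 214.43 m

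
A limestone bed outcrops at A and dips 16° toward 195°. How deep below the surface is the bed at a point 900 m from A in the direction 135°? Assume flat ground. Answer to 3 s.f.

129 m

The hole lies 60° from the dip direction, so the down-dip offset is 900 × cos 60° = 450.00 m.
Depth = down-dip offset × tan(dip) = 450.00 × tan 16° = 450.00 × 0.2867
Depth = 129.04 m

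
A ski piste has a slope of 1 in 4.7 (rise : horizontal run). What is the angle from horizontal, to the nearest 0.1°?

12.0°

tan θ = 1/4.7 = 0.2128
θ = arctan(0.2128) = 12.01°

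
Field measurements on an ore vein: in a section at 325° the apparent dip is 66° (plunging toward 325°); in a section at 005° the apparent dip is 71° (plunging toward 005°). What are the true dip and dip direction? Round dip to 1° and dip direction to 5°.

The two traces are lines in the plane: v₁ = (sin 325°·cos 66°, cos 325°·cos 66°, −sin 66°), v₂ = (sin 5°·cos 71°, cos 5°·cos 71°, −sin 71°).
The plane normal is n = v₁ × v₂ ∝ (0.019, 0.247, 0.085).
True dip = arccos(n_z / |n|) = arccos(0.3255) = 71.0°.
Dip direction = atan2(0.019, 0.247) = 4° (azimuth of n's horizontal projection).

true dip 71°, dip direction 005°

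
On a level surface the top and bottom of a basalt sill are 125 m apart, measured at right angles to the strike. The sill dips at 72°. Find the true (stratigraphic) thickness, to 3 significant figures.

119 m

True thickness t = w · sin(dip) = 125 × sin 72°
t = 125 × 0.9511 = 118.882 m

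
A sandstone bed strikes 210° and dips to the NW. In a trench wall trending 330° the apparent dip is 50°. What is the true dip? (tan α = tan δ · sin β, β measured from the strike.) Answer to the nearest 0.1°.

54.0°

The section is 60° from the strike.
tan(true dip) = tan 50° / sin 60° = 1.3761
δ = arctan(1.3761) = 53.99°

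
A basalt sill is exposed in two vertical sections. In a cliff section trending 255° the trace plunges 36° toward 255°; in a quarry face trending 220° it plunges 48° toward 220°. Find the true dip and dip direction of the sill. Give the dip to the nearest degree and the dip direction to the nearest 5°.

true dip 49°, dip direction 205°

The two traces are lines in the plane: v₁ = (sin 255°·cos 36°, cos 255°·cos 36°, −sin 36°), v₂ = (sin 220°·cos 48°, cos 220°·cos 48°, −sin 48°).
Cross product v₁ × v₂ gives the pole to the plane: n ∝ (-0.146, -0.328, 0.310).
Dip δ = arctan(|n_h|/n_z) = arctan(0.359/0.310) = 49.1°.
Dip direction = atan2(-0.146, -0.328) = 204° (azimuth of n's horizontal projection).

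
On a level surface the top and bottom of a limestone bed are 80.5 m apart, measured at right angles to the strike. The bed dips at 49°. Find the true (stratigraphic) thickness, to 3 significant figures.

True thickness t = w · sin(dip) = 80.5 × sin 49°
t = 80.5 × 0.7547 = 60.754 m

60.8 m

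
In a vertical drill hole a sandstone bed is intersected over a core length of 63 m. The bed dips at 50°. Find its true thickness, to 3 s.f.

True thickness t = h · cos(dip) = 63 × cos 50°
t = 63 × 0.6428 = 40.496 m

40.5 m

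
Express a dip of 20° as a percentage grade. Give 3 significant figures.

grade % = 100 × tan 20° = 100 × 0.3640

36.4%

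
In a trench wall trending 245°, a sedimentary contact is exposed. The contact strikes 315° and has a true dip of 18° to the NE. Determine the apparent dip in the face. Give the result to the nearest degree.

The strike is 315° and the section trends 245°; the acute angle between them is β = 70°.
tan(apparent dip) = tan 18° · sin 70° = 0.3053
α = arctan(0.3053) = 16.98°

17°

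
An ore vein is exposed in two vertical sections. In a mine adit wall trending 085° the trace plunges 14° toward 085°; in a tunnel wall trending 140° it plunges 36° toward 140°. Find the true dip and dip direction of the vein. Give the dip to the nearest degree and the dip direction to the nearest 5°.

true dip 37°, dip direction 155°

Each apparent-dip line lies in the plane. As unit vectors (x east, y north, z up), v₁ plunges 14°→085° and v₂ plunges 36°→140°.
Cross product v₁ × v₂ gives the pole to the plane: n ∝ (0.200, -0.442, 0.643).
Dip δ = arctan(|n_h|/n_z) = arctan(0.485/0.643) = 37.0°.
Dip direction = atan2(0.200, -0.442) = 156° (azimuth of n's horizontal projection).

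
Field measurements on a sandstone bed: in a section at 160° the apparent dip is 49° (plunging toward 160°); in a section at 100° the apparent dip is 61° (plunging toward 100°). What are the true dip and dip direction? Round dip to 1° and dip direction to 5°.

Represent each trace as a vector plunging at its apparent dip toward its trend (east-north-up frame): v₁ = (0.224, -0.616, -0.755), v₂ = (0.477, -0.084, -0.875).
n = v₁ × v₂ = (0.476, -0.164, 0.275) (taken with n_z > 0).
True dip = arccos(n_z / |n|) = arccos(0.4802) = 61.3°.
Dip direction = atan2(0.476, -0.164) = 109° (azimuth of n's horizontal projection).

true dip 61°, dip direction 110°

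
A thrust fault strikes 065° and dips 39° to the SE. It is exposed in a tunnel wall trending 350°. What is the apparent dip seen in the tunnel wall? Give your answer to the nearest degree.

38°

The section lies 75° from the strike.
tan α = tan 39° × sin 75° = 0.8098 × 0.9659 = 0.7822
apparent dip = arctan 0.7822 = 38.03°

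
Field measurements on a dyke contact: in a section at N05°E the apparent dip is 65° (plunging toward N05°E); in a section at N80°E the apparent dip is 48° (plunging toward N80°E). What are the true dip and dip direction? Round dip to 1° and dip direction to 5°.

Each apparent-dip line lies in the plane. As unit vectors (x east, y north, z up), v₁ plunges 65°→N05°E and v₂ plunges 48°→N80°E.
Cross product v₁ × v₂ gives the pole to the plane: n ∝ (0.208, 0.570, 0.273).
True dip = arccos(n_z / |n|) = arccos(0.4107) = 65.8°.
Dip direction = atan2(0.208, 0.570) = 20° (azimuth of n's horizontal projection).

true dip 66°, dip direction 020°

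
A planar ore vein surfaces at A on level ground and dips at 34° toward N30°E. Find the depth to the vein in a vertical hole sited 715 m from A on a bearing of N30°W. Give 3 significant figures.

The hole lies 60° from the dip direction, so the down-dip offset is 715 × cos 60° = 357.50 m.
Depth = down-dip offset × tan(dip) = 357.50 × tan 34° = 357.50 × 0.6745
Depth = 241.14 m

241 m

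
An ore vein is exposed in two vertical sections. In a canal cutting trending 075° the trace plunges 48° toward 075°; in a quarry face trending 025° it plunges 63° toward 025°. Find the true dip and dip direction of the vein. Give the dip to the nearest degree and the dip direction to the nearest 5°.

Represent each trace as a vector plunging at its apparent dip toward its trend (east-north-up frame): v₁ = (0.646, 0.173, -0.743), v₂ = (0.192, 0.411, -0.891).
Cross product v₁ × v₂ gives the pole to the plane: n ∝ (0.151, 0.433, 0.233).
True dip = arccos(n_z / |n|) = arccos(0.4522) = 63.1°.
The horizontal component of n points toward azimuth atan2(n_x, n_y) = 19°, the dip direction.

true dip 63°, dip direction 020°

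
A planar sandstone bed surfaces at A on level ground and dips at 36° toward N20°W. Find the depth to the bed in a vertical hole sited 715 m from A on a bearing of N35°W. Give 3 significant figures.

The hole lies 15° from the dip direction, so the down-dip offset is 715 × cos 15° = 690.64 m.
Depth = down-dip offset × tan(dip) = 690.64 × tan 36° = 690.64 × 0.7265
Depth = 501.78 m

502 m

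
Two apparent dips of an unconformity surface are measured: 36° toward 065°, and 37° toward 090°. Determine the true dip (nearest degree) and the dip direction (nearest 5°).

true dip 37°, dip direction 080°

Represent each trace as a vector plunging at its apparent dip toward its trend (east-north-up frame): v₁ = (0.733, 0.342, -0.588), v₂ = (0.799, 0.000, -0.602).
Cross product v₁ × v₂ gives the pole to the plane: n ∝ (0.206, 0.028, 0.273).
Dip δ = arctan(|n_h|/n_z) = arctan(0.208/0.273) = 37.3°.
Dip direction = azimuth of (n_x, n_y) = atan2(0.206, 0.028) = 82°.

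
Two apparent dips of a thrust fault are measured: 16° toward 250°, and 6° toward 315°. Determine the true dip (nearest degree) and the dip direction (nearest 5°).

Each apparent-dip line lies in the plane. As unit vectors (x east, y north, z up), v₁ plunges 16°→250° and v₂ plunges 6°→315°.
n = v₁ × v₂ = (-0.228, -0.099, 0.866) (taken with n_z > 0).
True dip = arccos(n_z / |n|) = arccos(0.9611) = 16.0°.
The horizontal component of n points toward azimuth atan2(n_x, n_y) = 246°, the dip direction.

true dip 16°, dip direction 245°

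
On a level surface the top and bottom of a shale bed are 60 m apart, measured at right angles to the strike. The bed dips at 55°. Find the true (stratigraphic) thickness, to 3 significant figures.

49.1 m

True thickness t = w · sin(dip) = 60 × sin 55°
t = 60 × 0.8192 = 49.149 m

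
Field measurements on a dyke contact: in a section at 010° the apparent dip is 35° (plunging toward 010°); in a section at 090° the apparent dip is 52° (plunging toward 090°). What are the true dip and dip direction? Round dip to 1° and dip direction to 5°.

Each apparent-dip line lies in the plane. As unit vectors (x east, y north, z up), v₁ plunges 35°→010° and v₂ plunges 52°→090°.
The plane normal is n = v₁ × v₂ ∝ (0.636, 0.241, 0.497).
Dip δ = arctan(|n_h|/n_z) = arctan(0.680/0.497) = 53.9°.
The horizontal component of n points toward azimuth atan2(n_x, n_y) = 69°, the dip direction.

true dip 54°, dip direction 070°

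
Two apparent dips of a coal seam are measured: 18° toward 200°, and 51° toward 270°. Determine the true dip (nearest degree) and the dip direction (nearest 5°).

Represent each trace as a vector plunging at its apparent dip toward its trend (east-north-up frame): v₁ = (-0.325, -0.894, -0.309), v₂ = (-0.629, -0.000, -0.777).
Cross product v₁ × v₂ gives the pole to the plane: n ∝ (-0.695, 0.058, 0.562).
Dip δ = arctan(|n_h|/n_z) = arctan(0.697/0.562) = 51.1°.
Dip direction = atan2(-0.695, 0.058) = 275° (azimuth of n's horizontal projection).

true dip 51°, dip direction 275°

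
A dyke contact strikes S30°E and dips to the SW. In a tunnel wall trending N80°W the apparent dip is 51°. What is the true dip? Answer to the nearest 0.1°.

58.2°

The section is 50° from the strike.
tan δ = tan α / sin β = tan 51° / sin 50° = 1.2349 / 0.7660 = 1.6120
δ = arctan(1.6120) = 58.19°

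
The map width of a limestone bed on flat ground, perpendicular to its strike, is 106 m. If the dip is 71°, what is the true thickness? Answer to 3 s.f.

100 m

True thickness t = w · sin(dip) = 106 × sin 71°
t = 106 × 0.9455 = 100.225 m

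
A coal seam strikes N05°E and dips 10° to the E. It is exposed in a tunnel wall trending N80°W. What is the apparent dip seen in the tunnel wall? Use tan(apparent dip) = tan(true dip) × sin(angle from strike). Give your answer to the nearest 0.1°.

10.0°

The section lies 85° from the strike.
tan(apparent dip) = tan 10° · sin 85° = 0.1757
α = arctan(0.1757) = 9.96°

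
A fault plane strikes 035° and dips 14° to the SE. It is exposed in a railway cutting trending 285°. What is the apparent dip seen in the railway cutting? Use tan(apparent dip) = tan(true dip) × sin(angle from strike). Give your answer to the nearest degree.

13°

The strike is 035° and the section trends 285°; the acute angle between them is β = 70°.
tan(apparent dip) = tan 14° · sin 70° = 0.2343
apparent dip = arctan 0.2343 = 13.19°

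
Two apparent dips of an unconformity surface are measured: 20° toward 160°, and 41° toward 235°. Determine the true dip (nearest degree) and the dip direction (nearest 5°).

Represent each trace as a vector plunging at its apparent dip toward its trend (east-north-up frame): v₁ = (0.321, -0.883, -0.342), v₂ = (-0.618, -0.433, -0.656).
n = v₁ × v₂ = (-0.431, -0.422, 0.685) (taken with n_z > 0).
Dip δ = arctan(|n_h|/n_z) = arctan(0.604/0.685) = 41.4°.
The horizontal component of n points toward azimuth atan2(n_x, n_y) = 226°, the dip direction.

true dip 41°, dip direction 225°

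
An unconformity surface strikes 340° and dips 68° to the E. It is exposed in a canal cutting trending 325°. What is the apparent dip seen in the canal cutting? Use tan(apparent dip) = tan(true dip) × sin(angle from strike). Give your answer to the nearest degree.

The section lies 15° from the strike.
tan(apparent dip) = tan 68° · sin 15° = 0.6406
apparent dip = arctan 0.6406 = 32.64°

33°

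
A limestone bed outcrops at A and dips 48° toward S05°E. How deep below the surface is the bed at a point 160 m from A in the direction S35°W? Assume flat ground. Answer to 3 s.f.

136 m

The hole lies 40° from the dip direction, so the down-dip offset is 160 × cos 40° = 122.57 m.
Depth = down-dip offset × tan(dip) = 122.57 × tan 48° = 122.57 × 1.1106
Depth = 136.12 m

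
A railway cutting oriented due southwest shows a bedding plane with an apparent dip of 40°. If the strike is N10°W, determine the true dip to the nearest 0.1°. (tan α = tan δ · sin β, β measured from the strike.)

The section is 55° from the strike.
tan(true dip) = tan 40° / sin 55° = 1.0244
true dip = arctan 1.0244 = 45.69°

45.7°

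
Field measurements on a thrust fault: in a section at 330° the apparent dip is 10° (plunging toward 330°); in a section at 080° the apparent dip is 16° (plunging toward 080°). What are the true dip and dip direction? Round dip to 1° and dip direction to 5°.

Represent each trace as a vector plunging at its apparent dip toward its trend (east-north-up frame): v₁ = (-0.492, 0.853, -0.174), v₂ = (0.947, 0.167, -0.276).
n = v₁ × v₂ = (0.206, 0.300, 0.890) (taken with n_z > 0).
True dip = arccos(n_z / |n|) = arccos(0.9255) = 22.3°.
Dip direction = atan2(0.206, 0.300) = 34° (azimuth of n's horizontal projection).

true dip 22°, dip direction 035°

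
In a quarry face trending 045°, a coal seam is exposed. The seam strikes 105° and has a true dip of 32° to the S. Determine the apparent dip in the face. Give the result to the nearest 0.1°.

28.4°

Angle between strike (105°) and section (045°): β = 60°.
tan α = tan 32° × sin 60° = 0.6249 × 0.8660 = 0.5412
apparent dip = arctan 0.5412 = 28.42°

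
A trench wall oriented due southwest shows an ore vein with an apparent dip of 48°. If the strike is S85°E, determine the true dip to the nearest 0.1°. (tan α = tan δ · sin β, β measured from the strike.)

55.4°

β = acute angle between strike S85°E and section due southwest = 50°.
tan(true dip) = tan 48° / sin 50° = 1.4498
true dip = arctan 1.4498 = 55.40°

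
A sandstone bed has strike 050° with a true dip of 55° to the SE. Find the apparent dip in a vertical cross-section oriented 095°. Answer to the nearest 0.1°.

The strike is 050° and the section trends 095°; the acute angle between them is β = 45°.
tan α = tan 55° × sin 45° = 1.4281 × 0.7071 = 1.0099
apparent dip = arctan 1.0099 = 45.28°

45.3°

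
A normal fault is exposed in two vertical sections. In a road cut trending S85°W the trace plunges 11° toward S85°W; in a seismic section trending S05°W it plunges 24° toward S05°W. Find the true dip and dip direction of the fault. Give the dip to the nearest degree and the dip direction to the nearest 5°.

The two traces are lines in the plane: v₁ = (sin 265°·cos 11°, cos 265°·cos 11°, −sin 11°), v₂ = (sin 185°·cos 24°, cos 185°·cos 24°, −sin 24°).
The plane normal is n = v₁ × v₂ ∝ (-0.139, -0.383, 0.883).
tan δ = √(n_x²+n_y²)/n_z = 0.407/0.883, so δ = 24.7°.
Dip direction = azimuth of (n_x, n_y) = atan2(-0.139, -0.383) = 200°.

true dip 25°, dip direction 200°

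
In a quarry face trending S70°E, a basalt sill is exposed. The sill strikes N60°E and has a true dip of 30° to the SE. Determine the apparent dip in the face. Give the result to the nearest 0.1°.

Angle between strike (N60°E) and section (S70°E): β = 50°.
tan(apparent dip) = tan 30° · sin 50° = 0.4423
α = arctan(0.4423) = 23.86°

23.9°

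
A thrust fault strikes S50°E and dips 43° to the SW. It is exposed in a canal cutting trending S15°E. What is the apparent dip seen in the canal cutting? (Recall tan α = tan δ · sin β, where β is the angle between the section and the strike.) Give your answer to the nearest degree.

The section lies 35° from the strike.
tan α = tan 43° × sin 35° = 0.9325 × 0.5736 = 0.5349
apparent dip = arctan 0.5349 = 28.14°

28°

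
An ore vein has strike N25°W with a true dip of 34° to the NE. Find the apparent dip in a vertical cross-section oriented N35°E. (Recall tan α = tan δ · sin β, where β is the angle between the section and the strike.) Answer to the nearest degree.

The strike is N25°W and the section trends N35°E; the acute angle between them is β = 60°.
tan α = tan 34° × sin 60° = 0.6745 × 0.8660 = 0.5841
apparent dip = arctan 0.5841 = 30.29°

30°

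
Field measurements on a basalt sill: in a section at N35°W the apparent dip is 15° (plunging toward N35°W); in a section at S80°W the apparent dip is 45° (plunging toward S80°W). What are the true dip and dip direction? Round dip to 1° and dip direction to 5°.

true dip 45°, dip direction 250°

Represent each trace as a vector plunging at its apparent dip toward its trend (east-north-up frame): v₁ = (-0.554, 0.791, -0.259), v₂ = (-0.696, -0.123, -0.707).
n = v₁ × v₂ = (-0.591, -0.212, 0.619) (taken with n_z > 0).
True dip = arccos(n_z / |n|) = arccos(0.7020) = 45.4°.
Dip direction = atan2(-0.591, -0.212) = 250° (azimuth of n's horizontal projection).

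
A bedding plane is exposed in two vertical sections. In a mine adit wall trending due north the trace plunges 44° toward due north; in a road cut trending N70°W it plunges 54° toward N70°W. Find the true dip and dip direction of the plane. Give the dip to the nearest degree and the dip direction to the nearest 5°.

true dip 56°, dip direction 310°

The two traces are lines in the plane: v₁ = (sin 0°·cos 44°, cos 0°·cos 44°, −sin 44°), v₂ = (sin 290°·cos 54°, cos 290°·cos 54°, −sin 54°).
n = v₁ × v₂ = (-0.442, 0.384, 0.397) (taken with n_z > 0).
tan δ = √(n_x²+n_y²)/n_z = 0.586/0.397, so δ = 55.8°.
Dip direction = atan2(-0.442, 0.384) = 311° (azimuth of n's horizontal projection).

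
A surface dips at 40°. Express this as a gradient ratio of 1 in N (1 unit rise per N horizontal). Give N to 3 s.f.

1 : N means tan θ = 1/N, so N = 1/tan 40° = 1/0.8391

1 in 1.19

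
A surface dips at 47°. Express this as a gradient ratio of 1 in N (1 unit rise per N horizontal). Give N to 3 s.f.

1 : N means tan θ = 1/N, so N = 1/tan 47° = 1/1.0724

1 in 0.933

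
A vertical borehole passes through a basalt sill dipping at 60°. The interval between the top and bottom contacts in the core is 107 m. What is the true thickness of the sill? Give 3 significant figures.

True thickness t = h · cos(dip) = 107 × cos 60°
t = 107 × 0.5000 = 53.500 m

53.5 m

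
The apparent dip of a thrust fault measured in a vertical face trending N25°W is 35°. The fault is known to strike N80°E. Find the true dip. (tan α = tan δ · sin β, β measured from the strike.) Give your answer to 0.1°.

β = acute angle between strike N80°E and section N25°W = 75°.
tan(true dip) = tan 35° / sin 75° = 0.7249
true dip = arctan 0.7249 = 35.94°

35.9°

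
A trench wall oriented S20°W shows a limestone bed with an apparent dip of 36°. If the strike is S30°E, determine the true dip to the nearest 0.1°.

The section is 50° from the strike.
tan(true dip) = tan 36° / sin 50° = 0.9484
δ = arctan(0.9484) = 43.48°

43.5°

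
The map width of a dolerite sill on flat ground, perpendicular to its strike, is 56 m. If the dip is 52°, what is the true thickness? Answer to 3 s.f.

True thickness t = w · sin(dip) = 56 × sin 52°
t = 56 × 0.7880 = 44.129 m

44.1 m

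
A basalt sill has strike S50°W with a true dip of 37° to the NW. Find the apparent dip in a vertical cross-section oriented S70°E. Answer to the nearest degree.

33°

The section lies 60° from the strike.
tan α = tan 37° × sin 60° = 0.7536 × 0.8660 = 0.6526
apparent dip = arctan 0.6526 = 33.13°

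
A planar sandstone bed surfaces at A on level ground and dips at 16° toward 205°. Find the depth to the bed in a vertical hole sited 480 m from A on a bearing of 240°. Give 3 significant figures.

The hole lies 35° from the dip direction, so the down-dip offset is 480 × cos 35° = 393.19 m.
Depth = down-dip offset × tan(dip) = 393.19 × tan 16° = 393.19 × 0.2867
Depth = 112.75 m

113 m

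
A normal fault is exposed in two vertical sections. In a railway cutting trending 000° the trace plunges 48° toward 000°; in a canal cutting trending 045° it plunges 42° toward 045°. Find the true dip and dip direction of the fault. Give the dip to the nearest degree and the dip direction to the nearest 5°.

true dip 48°, dip direction 010°

Represent each trace as a vector plunging at its apparent dip toward its trend (east-north-up frame): v₁ = (0.000, 0.669, -0.743), v₂ = (0.525, 0.525, -0.669).
Cross product v₁ × v₂ gives the pole to the plane: n ∝ (0.057, 0.391, 0.352).
True dip = arccos(n_z / |n|) = arccos(0.6652) = 48.3°.
Dip direction = azimuth of (n_x, n_y) = atan2(0.057, 0.391) = 8°.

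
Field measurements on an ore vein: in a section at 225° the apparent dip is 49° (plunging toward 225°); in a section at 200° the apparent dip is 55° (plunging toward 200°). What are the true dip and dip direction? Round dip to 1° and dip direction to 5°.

Each apparent-dip line lies in the plane. As unit vectors (x east, y north, z up), v₁ plunges 49°→225° and v₂ plunges 55°→200°.
The plane normal is n = v₁ × v₂ ∝ (-0.027, -0.232, 0.159).
tan δ = √(n_x²+n_y²)/n_z = 0.233/0.159, so δ = 55.7°.
The horizontal component of n points toward azimuth atan2(n_x, n_y) = 187°, the dip direction.

true dip 56°, dip direction 185°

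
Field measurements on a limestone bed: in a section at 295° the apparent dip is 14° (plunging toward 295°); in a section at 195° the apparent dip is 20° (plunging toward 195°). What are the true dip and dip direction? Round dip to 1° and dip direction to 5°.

Each apparent-dip line lies in the plane. As unit vectors (x east, y north, z up), v₁ plunges 14°→295° and v₂ plunges 20°→195°.
The plane normal is n = v₁ × v₂ ∝ (-0.360, -0.242, 0.898).
Dip δ = arctan(|n_h|/n_z) = arctan(0.434/0.898) = 25.8°.
The horizontal component of n points toward azimuth atan2(n_x, n_y) = 236°, the dip direction.

true dip 26°, dip direction 235°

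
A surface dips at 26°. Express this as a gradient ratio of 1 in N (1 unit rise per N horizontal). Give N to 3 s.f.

1 in 2.05

1 : N means tan θ = 1/N, so N = 1/tan 26° = 1/0.4877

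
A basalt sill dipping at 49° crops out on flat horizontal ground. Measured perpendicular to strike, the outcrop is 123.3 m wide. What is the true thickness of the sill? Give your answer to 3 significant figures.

93.1 m

True thickness t = w · sin(dip) = 123.3 × sin 49°
t = 123.3 × 0.7547 = 93.056 m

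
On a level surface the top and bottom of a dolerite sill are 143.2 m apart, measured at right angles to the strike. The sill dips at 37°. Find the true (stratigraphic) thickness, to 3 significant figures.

True thickness t = w · sin(dip) = 143.2 × sin 37°
t = 143.2 × 0.6018 = 86.180 m

86.2 m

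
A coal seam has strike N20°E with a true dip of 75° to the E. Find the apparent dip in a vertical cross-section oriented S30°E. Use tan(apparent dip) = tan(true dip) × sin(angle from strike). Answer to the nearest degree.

Angle between strike (N20°E) and section (S30°E): β = 50°.
tan α = tan 75° × sin 50° = 3.7321 × 0.7660 = 2.8589
α = arctan(2.8589) = 70.72°

71°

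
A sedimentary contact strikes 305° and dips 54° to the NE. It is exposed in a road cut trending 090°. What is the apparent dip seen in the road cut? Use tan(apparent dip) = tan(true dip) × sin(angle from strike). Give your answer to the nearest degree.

The section lies 35° from the strike.
tan(apparent dip) = tan 54° · sin 35° = 0.7895
apparent dip = arctan 0.7895 = 38.29°

38°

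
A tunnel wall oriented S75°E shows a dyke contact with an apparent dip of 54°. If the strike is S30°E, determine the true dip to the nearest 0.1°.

The section is 45° from the strike.
tan(true dip) = tan 54° / sin 45° = 1.9465
true dip = arctan 1.9465 = 62.81°

62.8°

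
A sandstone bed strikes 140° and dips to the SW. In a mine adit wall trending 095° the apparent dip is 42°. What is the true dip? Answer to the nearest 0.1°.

The section is 45° from the strike.
tan δ = tan α / sin β = tan 42° / sin 45° = 0.9004 / 0.7071 = 1.2734
δ = arctan(1.2734) = 51.86°

51.9°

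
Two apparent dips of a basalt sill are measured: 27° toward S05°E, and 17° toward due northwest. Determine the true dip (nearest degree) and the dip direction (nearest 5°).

true dip 50°, dip direction 240°

Represent each trace as a vector plunging at its apparent dip toward its trend (east-north-up frame): v₁ = (0.078, -0.888, -0.454), v₂ = (-0.676, 0.676, -0.292).
n = v₁ × v₂ = (-0.567, -0.330, 0.548) (taken with n_z > 0).
tan δ = √(n_x²+n_y²)/n_z = 0.655/0.548, so δ = 50.1°.
The horizontal component of n points toward azimuth atan2(n_x, n_y) = 240°, the dip direction.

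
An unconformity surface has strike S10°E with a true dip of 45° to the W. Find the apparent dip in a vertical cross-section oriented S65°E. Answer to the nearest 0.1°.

39.3°

The section lies 55° from the strike.
tan(apparent dip) = tan 45° · sin 55° = 0.8192
α = arctan(0.8192) = 39.32°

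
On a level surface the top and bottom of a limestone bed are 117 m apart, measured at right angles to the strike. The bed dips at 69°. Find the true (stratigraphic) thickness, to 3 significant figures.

109 m

True thickness t = w · sin(dip) = 117 × sin 69°
t = 117 × 0.9336 = 109.229 m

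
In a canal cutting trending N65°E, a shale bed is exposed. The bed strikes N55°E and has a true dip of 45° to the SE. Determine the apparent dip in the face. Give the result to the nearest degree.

10°

The strike is N55°E and the section trends N65°E; the acute angle between them is β = 10°.
tan(apparent dip) = tan 45° · sin 10° = 0.1736
apparent dip = arctan 0.1736 = 9.85°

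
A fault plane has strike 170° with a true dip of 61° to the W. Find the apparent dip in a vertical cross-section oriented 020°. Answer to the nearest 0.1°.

42.1°

Angle between strike (170°) and section (020°): β = 30°.
tan α = tan 61° × sin 30° = 1.8040 × 0.5000 = 0.9020
apparent dip = arctan 0.9020 = 42.05°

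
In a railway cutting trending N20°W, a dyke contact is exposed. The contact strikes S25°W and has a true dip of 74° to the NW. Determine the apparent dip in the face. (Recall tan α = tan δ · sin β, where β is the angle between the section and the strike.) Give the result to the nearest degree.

68°

Angle between strike (S25°W) and section (N20°W): β = 45°.
tan α = tan 74° × sin 45° = 3.4874 × 0.7071 = 2.4660
apparent dip = arctan 2.4660 = 67.93°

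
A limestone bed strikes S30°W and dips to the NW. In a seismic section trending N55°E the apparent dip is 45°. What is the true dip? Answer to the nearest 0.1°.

The section is 25° from the strike.
tan(true dip) = tan 45° / sin 25° = 2.3662
δ = arctan(2.3662) = 67.09°

67.1°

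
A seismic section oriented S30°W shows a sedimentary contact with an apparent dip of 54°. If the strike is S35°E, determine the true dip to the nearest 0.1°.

56.6°

The section is 65° from the strike.
tan δ = tan α / sin β = tan 54° / sin 65° = 1.3764 / 0.9063 = 1.5187
true dip = arctan 1.5187 = 56.64°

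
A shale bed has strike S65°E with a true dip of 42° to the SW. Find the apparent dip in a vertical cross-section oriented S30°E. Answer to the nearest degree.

The strike is S65°E and the section trends S30°E; the acute angle between them is β = 35°.
tan(apparent dip) = tan 42° · sin 35° = 0.5165
α = arctan(0.5165) = 27.31°

27°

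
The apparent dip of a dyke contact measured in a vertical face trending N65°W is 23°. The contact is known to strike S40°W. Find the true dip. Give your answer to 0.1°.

The section is 75° from the strike.
tan(true dip) = tan 23° / sin 75° = 0.4394
true dip = arctan 0.4394 = 23.72°

23.7°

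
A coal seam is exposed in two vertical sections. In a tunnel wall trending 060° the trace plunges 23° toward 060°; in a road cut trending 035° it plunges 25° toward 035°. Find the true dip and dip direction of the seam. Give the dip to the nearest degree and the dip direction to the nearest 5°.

Represent each trace as a vector plunging at its apparent dip toward its trend (east-north-up frame): v₁ = (0.797, 0.460, -0.391), v₂ = (0.520, 0.742, -0.423).
Cross product v₁ × v₂ gives the pole to the plane: n ∝ (0.096, 0.134, 0.353).
Dip δ = arctan(|n_h|/n_z) = arctan(0.164/0.353) = 25.0°.
The horizontal component of n points toward azimuth atan2(n_x, n_y) = 36°, the dip direction.

true dip 25°, dip direction 035°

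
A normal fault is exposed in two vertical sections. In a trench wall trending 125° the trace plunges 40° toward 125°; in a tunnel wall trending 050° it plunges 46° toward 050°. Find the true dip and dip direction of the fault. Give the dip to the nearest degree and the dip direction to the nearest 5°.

The two traces are lines in the plane: v₁ = (sin 125°·cos 40°, cos 125°·cos 40°, −sin 40°), v₂ = (sin 50°·cos 46°, cos 50°·cos 46°, −sin 46°).
Cross product v₁ × v₂ gives the pole to the plane: n ∝ (0.603, 0.109, 0.514).
tan δ = √(n_x²+n_y²)/n_z = 0.613/0.514, so δ = 50.0°.
The horizontal component of n points toward azimuth atan2(n_x, n_y) = 80°, the dip direction.

true dip 50°, dip direction 080°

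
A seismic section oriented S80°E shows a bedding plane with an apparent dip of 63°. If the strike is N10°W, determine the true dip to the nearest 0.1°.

64.4°

β = acute angle between strike N10°W and section S80°E = 70°.
tan(true dip) = tan 63° / sin 70° = 2.0886
δ = arctan(2.0886) = 64.42°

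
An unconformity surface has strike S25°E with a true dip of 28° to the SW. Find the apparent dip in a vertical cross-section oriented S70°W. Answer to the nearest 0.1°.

27.9°

The strike is S25°E and the section trends S70°W; the acute angle between them is β = 85°.
tan α = tan 28° × sin 85° = 0.5317 × 0.9962 = 0.5297
α = arctan(0.5297) = 27.91°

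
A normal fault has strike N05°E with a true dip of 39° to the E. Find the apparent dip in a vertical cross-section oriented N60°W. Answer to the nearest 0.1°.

The section lies 65° from the strike.
tan α = tan 39° × sin 65° = 0.8098 × 0.9063 = 0.7339
apparent dip = arctan 0.7339 = 36.28°

36.3°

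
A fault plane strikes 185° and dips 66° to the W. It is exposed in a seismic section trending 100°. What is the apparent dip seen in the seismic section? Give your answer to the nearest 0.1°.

Angle between strike (185°) and section (100°): β = 85°.
tan(apparent dip) = tan 66° · sin 85° = 2.2375
α = arctan(2.2375) = 65.92°

65.9°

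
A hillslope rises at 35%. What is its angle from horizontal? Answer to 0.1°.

tan θ = 35/100 = 0.3500
θ = arctan(0.3500) = 19.29°

19.3°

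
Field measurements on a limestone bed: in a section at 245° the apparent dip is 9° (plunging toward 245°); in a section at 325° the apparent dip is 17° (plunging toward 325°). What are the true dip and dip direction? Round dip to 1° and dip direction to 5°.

true dip 18°, dip direction 305°

The two traces are lines in the plane: v₁ = (sin 245°·cos 9°, cos 245°·cos 9°, −sin 9°), v₂ = (sin 325°·cos 17°, cos 325°·cos 17°, −sin 17°).
n = v₁ × v₂ = (-0.245, 0.176, 0.930) (taken with n_z > 0).
tan δ = √(n_x²+n_y²)/n_z = 0.301/0.930, so δ = 17.9°.
The horizontal component of n points toward azimuth atan2(n_x, n_y) = 306°, the dip direction.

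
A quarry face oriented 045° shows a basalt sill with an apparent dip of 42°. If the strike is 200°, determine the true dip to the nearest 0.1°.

β = acute angle between strike 200° and section 045° = 25°.
tan δ = tan α / sin β = tan 42° / sin 25° = 0.9004 / 0.4226 = 2.1305
true dip = arctan 2.1305 = 64.86°

64.9°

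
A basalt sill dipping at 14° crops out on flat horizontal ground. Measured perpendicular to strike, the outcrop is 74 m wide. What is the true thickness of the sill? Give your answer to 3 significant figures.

True thickness t = w · sin(dip) = 74 × sin 14°
t = 74 × 0.2419 = 17.902 m

17.9 m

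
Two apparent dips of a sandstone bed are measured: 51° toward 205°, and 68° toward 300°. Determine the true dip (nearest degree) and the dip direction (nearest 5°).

Represent each trace as a vector plunging at its apparent dip toward its trend (east-north-up frame): v₁ = (-0.266, -0.570, -0.777), v₂ = (-0.324, 0.187, -0.927).
n = v₁ × v₂ = (-0.674, -0.006, 0.235) (taken with n_z > 0).
tan δ = √(n_x²+n_y²)/n_z = 0.674/0.235, so δ = 70.8°.
Dip direction = azimuth of (n_x, n_y) = atan2(-0.674, -0.006) = 270°.

true dip 71°, dip direction 270°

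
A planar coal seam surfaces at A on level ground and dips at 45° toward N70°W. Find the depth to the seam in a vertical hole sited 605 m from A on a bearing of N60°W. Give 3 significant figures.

596 m

The hole lies 10° from the dip direction, so the down-dip offset is 605 × cos 10° = 595.81 m.
Depth = down-dip offset × tan(dip) = 595.81 × tan 45° = 595.81 × 1.0000
Depth = 595.81 m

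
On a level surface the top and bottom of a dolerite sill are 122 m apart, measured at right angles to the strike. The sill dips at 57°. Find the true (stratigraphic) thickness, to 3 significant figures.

102 m

True thickness t = w · sin(dip) = 122 × sin 57°
t = 122 × 0.8387 = 102.318 m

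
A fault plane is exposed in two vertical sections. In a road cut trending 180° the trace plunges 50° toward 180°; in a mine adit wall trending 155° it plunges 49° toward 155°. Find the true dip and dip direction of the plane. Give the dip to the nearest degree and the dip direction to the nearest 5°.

true dip 50°, dip direction 170°

The two traces are lines in the plane: v₁ = (sin 180°·cos 50°, cos 180°·cos 50°, −sin 50°), v₂ = (sin 155°·cos 49°, cos 155°·cos 49°, −sin 49°).
The plane normal is n = v₁ × v₂ ∝ (0.030, -0.212, 0.178).
True dip = arccos(n_z / |n|) = arccos(0.6391) = 50.3°.
Dip direction = atan2(0.030, -0.212) = 172° (azimuth of n's horizontal projection).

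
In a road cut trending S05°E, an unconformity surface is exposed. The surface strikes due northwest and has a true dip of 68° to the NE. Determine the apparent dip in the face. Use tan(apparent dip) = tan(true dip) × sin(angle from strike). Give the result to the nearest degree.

The section lies 40° from the strike.
tan(apparent dip) = tan 68° · sin 40° = 1.5910
apparent dip = arctan 1.5910 = 57.85°

58°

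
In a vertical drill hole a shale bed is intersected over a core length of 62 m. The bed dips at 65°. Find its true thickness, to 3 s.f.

True thickness t = h · cos(dip) = 62 × cos 65°
t = 62 × 0.4226 = 26.202 m

26.2 m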